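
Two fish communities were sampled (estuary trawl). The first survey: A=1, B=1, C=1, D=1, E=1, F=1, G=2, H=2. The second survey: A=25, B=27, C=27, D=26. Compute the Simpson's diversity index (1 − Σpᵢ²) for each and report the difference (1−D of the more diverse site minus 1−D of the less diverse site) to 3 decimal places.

The first survey: N=10, proportions 0.1, 0.1, 0.1, 0.1, 0.1, 0.1, 0.2, 0.2, giving 1−D = 0.86000 (working shown to 5 dp, full precision carried).
The second survey: N=105, proportions 0.2381, 0.25714, 0.25714, 0.24762, giving 1−D = 0.74975.
Difference = |0.86000 − 0.74975| = 0.11025, i.e. 0.110 to 3 decimal places.

0.110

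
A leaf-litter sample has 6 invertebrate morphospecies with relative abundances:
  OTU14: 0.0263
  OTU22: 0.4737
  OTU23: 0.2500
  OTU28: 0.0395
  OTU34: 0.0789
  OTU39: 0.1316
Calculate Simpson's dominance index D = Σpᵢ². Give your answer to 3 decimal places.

D = 0.0263² + 0.4737² + 0.25² + 0.0395² + 0.0789² + 0.1316² = 0.00069 + 0.22439 + 0.06250 + 0.00156 + 0.00623 + 0.01732 = 0.31269 (working shown to 5 dp, full precision carried).
To 3 decimal places, D = 0.313.

0.313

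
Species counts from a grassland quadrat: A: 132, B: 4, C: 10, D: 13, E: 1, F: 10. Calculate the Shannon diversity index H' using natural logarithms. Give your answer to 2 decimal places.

0.84

Total N = 132+4+10+13+1+10 = 170, so the proportions are 0.7765, 0.0235, 0.0588, 0.0765, 0.0059, 0.0588 (working shown to 4 dp, full precision carried).
Each pᵢ ln pᵢ term: 0.7765×(-0.2530)=-0.1964, 0.0235×(-3.7495)=-0.0882, 0.0588×(-2.8332)=-0.1667, 0.0765×(-2.5708)=-0.1966, 0.0059×(-5.1358)=-0.0302, 0.0588×(-2.8332)=-0.1667.
Sum = -0.8448, so H' = 0.84.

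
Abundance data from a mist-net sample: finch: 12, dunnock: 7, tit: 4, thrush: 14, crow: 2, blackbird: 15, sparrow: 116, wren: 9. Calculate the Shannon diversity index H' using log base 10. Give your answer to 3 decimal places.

0.557

Total N = 12+7+4+14+2+15+116+9 = 179, so the proportions are 0.06704, 0.03911, 0.02235, 0.07821, 0.01117, 0.0838, 0.64804, 0.05028 (working shown to 5 dp, full precision carried).
Each pᵢ log₁₀ pᵢ term: 0.06704×(-1.17367)=-0.07868, 0.03911×(-1.40775)=-0.05505, 0.02235×(-1.65079)=-0.03689, 0.07821×(-1.10672)=-0.08656, 0.01117×(-1.95182)=-0.02181, 0.0838×(-1.07676)=-0.09023, 0.64804×(-0.18840)=-0.12209, 0.05028×(-1.29861)=-0.06529.
Sum = -0.55660, so H' = 0.557.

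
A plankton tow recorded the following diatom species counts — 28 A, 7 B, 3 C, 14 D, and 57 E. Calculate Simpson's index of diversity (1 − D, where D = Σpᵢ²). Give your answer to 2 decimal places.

Total N = 28+7+3+14+57 = 109, so the proportions are 0.2569, 0.0642, 0.0275, 0.1284, 0.5229 (working shown to 4 dp, full precision carried).
D = 0.2569² + 0.0642² + 0.0275² + 0.1284² + 0.5229² = 0.0660 + 0.0041 + 0.0008 + 0.0165 + 0.2735 = 0.3608.
So 1 − D = 0.6392, i.e. 0.64 to 2 decimal places.

0.64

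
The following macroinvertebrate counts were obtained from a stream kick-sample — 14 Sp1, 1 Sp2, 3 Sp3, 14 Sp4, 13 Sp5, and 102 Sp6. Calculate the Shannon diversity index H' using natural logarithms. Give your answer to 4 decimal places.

1.0293

Total N = 14+1+3+14+13+102 = 147, so the proportions are 0.095238, 0.006803, 0.020408, 0.095238, 0.088435, 0.693878 (working shown to 6 dp, full precision carried).
Each pᵢ ln pᵢ term: 0.095238×(-2.351375)=-0.223941, 0.006803×(-4.990433)=-0.033949, 0.020408×(-3.891820)=-0.079425, 0.095238×(-2.351375)=-0.223941, 0.088435×(-2.425483)=-0.214499, 0.693878×(-0.365460)=-0.253584.
Sum = -1.029337, so H' = 1.0293.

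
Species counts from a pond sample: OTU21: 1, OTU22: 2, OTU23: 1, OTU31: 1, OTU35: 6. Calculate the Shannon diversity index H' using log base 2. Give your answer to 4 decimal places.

Total N = 1+2+1+1+6 = 11, so the proportions are 0.090909, 0.181818, 0.090909, 0.090909, 0.545455 (working shown to 6 dp, full precision carried).
Each pᵢ log₂ pᵢ term: 0.090909×(-3.459432)=-0.314494, 0.181818×(-2.459432)=-0.447169, 0.090909×(-3.459432)=-0.314494, 0.090909×(-3.459432)=-0.314494, 0.545455×(-0.874469)=-0.476983.
Sum = -1.867634, so H' = 1.8676.

1.8676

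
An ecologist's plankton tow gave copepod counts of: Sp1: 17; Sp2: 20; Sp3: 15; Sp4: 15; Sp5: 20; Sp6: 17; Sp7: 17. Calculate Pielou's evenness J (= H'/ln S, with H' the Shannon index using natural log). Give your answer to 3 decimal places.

Total N = 17+20+15+15+20+17+17 = 121, so the proportions are 0.1405, 0.16529, 0.12397, 0.12397, 0.16529, 0.1405, 0.1405 (working shown to 5 dp, full precision carried).
H' = −Σ pᵢ ln pᵢ = −((-0.27573) + (-0.29753) + (-0.25881) + (-0.25881) + (-0.29753) + (-0.27573) + (-0.27573)) = 1.93988.
With S = 7 species, ln S = 1.94591, so J = 1.93988/1.94591 = 0.99690, i.e. 0.997 to 3 decimal places.

0.997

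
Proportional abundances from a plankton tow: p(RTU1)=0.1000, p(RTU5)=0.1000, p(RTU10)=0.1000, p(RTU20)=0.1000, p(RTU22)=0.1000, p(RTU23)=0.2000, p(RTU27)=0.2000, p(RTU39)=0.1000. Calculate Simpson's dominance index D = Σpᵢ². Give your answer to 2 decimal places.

D = 0.1² + 0.1² + 0.1² + 0.1² + 0.1² + 0.2² + 0.2² + 0.1² = 0.0100 + 0.0100 + 0.0100 + 0.0100 + 0.0100 + 0.0400 + 0.0400 + 0.0100 = 0.1400 (working shown to 4 dp, full precision carried).
To 2 decimal places, D = 0.14.

0.14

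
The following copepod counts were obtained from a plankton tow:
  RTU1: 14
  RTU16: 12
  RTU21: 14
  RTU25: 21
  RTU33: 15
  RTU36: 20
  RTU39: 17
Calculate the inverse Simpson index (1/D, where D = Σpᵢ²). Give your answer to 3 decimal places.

6.753

Total N = 14+12+14+21+15+20+17 = 113, so the proportions are 0.1238938, 0.1061947, 0.1238938, 0.1858407, 0.1327434, 0.1769912, 0.1504425 (working shown to 7 dp, full precision carried).
D = 0.1238938² + 0.1061947² + 0.1238938² + 0.1858407² + 0.1327434² + 0.1769912² + 0.1504425² = 0.0153497 + 0.0112773 + 0.0153497 + 0.0345368 + 0.0176208 + 0.0313259 + 0.0226329 = 0.1480930.
So 1/D = 6.75251, i.e. 6.753 to 3 decimal places.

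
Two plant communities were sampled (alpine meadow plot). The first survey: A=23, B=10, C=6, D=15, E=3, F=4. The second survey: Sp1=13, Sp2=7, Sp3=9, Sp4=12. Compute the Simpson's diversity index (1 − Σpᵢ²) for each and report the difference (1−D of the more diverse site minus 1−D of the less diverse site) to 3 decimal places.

0.018

The first survey: N=61, proportions 0.37705, 0.16393, 0.09836, 0.2459, 0.04918, 0.06557, giving 1−D = 0.75410 (working shown to 5 dp, full precision carried).
The second survey: N=41, proportions 0.31707, 0.17073, 0.21951, 0.29268, giving 1−D = 0.73647.
Difference = |0.75410 − 0.73647| = 0.01763, i.e. 0.018 to 3 decimal places.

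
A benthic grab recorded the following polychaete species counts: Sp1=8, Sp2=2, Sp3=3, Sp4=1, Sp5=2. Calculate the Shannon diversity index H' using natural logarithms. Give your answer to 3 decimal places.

Total N = 8+2+3+1+2 = 16, so the proportions are 0.5, 0.125, 0.1875, 0.0625, 0.125 (working shown to 5 dp, full precision carried).
Each pᵢ ln pᵢ term: 0.5×(-0.69315)=-0.34657, 0.125×(-2.07944)=-0.25993, 0.1875×(-1.67398)=-0.31387, 0.0625×(-2.77259)=-0.17329, 0.125×(-2.07944)=-0.25993.
Sum = -1.35359, so H' = 1.354.

1.354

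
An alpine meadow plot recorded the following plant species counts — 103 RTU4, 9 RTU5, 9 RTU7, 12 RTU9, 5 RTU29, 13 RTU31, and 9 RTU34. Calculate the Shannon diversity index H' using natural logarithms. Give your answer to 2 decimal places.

1.28

Total N = 103+9+9+12+5+13+9 = 160, so the proportions are 0.6438, 0.0563, 0.0563, 0.075, 0.0312, 0.0813, 0.0563 (working shown to 4 dp, full precision carried).
Each pᵢ ln pᵢ term: 0.6438×(-0.4404)=-0.2835, 0.0563×(-2.8779)=-0.1619, 0.0563×(-2.8779)=-0.1619, 0.075×(-2.5903)=-0.1943, 0.0312×(-3.4657)=-0.1083, 0.0813×(-2.5102)=-0.2040, 0.0563×(-2.8779)=-0.1619.
Sum = -1.2757, so H' = 1.28.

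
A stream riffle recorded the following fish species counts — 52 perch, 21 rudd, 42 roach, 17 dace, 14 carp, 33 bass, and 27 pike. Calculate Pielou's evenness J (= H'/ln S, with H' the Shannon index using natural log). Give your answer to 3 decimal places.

0.952

Total N = 52+21+42+17+14+33+27 = 206, so the proportions are 0.25243, 0.10194, 0.20388, 0.08252, 0.06796, 0.16019, 0.13107 (working shown to 5 dp, full precision carried).
H' = −Σ pᵢ ln pᵢ = −((-0.34750) + (-0.23277) + (-0.32422) + (-0.20587) + (-0.18274) + (-0.29337) + (-0.26634)) = 1.85280.
With S = 7 species, ln S = 1.94591, so J = 1.85280/1.94591 = 0.95215, i.e. 0.952 to 3 decimal places.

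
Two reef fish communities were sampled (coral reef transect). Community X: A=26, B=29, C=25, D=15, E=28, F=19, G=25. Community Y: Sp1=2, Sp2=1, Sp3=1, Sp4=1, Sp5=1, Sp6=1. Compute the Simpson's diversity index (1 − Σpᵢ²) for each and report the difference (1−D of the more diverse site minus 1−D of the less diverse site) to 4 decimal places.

Community X: N=167, proportions 0.155689, 0.173653, 0.149701, 0.08982, 0.167665, 0.113772, 0.149701, giving 1−D = 0.851662 (working shown to 6 dp, full precision carried).
Community Y: N=7, proportions 0.285714, 0.142857, 0.142857, 0.142857, 0.142857, 0.142857, giving 1−D = 0.816327.
Difference = |0.851662 − 0.816327| = 0.035335, i.e. 0.0353 to 4 decimal places.

0.0353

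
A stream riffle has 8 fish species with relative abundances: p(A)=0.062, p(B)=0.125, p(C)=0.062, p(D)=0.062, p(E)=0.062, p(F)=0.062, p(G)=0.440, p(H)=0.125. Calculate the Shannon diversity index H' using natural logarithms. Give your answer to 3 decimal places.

1.743

Each pᵢ ln pᵢ term (working shown to 5 dp, full precision carried): 0.062×(-2.78062)=-0.17240, 0.125×(-2.07944)=-0.25993, 0.062×(-2.78062)=-0.17240, 0.062×(-2.78062)=-0.17240, 0.062×(-2.78062)=-0.17240, 0.062×(-2.78062)=-0.17240, 0.44×(-0.82098)=-0.36123, 0.125×(-2.07944)=-0.25993.
Sum = -1.74308, so H' = 1.743.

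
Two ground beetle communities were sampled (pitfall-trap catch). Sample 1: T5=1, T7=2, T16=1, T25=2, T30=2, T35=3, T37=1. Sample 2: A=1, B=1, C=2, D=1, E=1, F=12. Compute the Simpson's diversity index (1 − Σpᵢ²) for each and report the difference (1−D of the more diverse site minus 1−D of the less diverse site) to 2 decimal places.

Sample 1: N=12, proportions 0.08333, 0.16667, 0.08333, 0.16667, 0.16667, 0.25, 0.08333, giving 1−D = 0.83333 (working shown to 5 dp, full precision carried).
Sample 2: N=18, proportions 0.05556, 0.05556, 0.11111, 0.05556, 0.05556, 0.66667, giving 1−D = 0.53086.
Difference = |0.83333 − 0.53086| = 0.30247, i.e. 0.30 to 2 decimal places.

0.30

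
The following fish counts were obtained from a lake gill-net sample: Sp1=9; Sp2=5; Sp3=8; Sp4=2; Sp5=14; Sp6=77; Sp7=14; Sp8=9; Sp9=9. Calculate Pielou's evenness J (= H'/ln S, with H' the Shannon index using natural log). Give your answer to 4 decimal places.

Total N = 9+5+8+2+14+77+14+9+9 = 147, so the proportions are 0.061224, 0.034014, 0.054422, 0.013605, 0.095238, 0.52381, 0.095238, 0.061224, 0.061224 (working shown to 6 dp, full precision carried).
H' = −Σ pᵢ ln pᵢ = −((-0.171013) + (-0.115000) + (-0.158421) + (-0.058466) + (-0.223941) + (-0.338709) + (-0.223941) + (-0.171013) + (-0.171013)) = 1.631516.
With S = 9 species, ln S = 2.197225, so J = 1.631516/2.197225 = 0.742535, i.e. 0.7425 to 4 decimal places.

0.7425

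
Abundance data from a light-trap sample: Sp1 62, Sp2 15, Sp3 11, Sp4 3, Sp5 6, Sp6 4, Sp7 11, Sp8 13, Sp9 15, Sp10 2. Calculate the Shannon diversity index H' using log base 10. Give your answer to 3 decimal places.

Total N = 62+15+11+3+6+4+11+13+15+2 = 142, so the proportions are 0.43662, 0.10563, 0.07746, 0.02113, 0.04225, 0.02817, 0.07746, 0.09155, 0.10563, 0.01408 (working shown to 5 dp, full precision carried).
Each pᵢ log₁₀ pᵢ term: 0.43662×(-0.35990)=-0.15714, 0.10563×(-0.97620)=-0.10312, 0.07746×(-1.11090)=-0.08606, 0.02113×(-1.67517)=-0.03539, 0.04225×(-1.37414)=-0.05806, 0.02817×(-1.55023)=-0.04367, 0.07746×(-1.11090)=-0.08606, 0.09155×(-1.03834)=-0.09506, 0.10563×(-0.97620)=-0.10312, 0.01408×(-1.85126)=-0.02607.
Sum = -0.79374, so H' = 0.794.

0.794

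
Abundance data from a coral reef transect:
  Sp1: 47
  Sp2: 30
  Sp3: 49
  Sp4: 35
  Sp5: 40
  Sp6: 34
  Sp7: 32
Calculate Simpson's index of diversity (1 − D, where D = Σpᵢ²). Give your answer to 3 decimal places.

0.853

Total N = 47+30+49+35+40+34+32 = 267, so the proportions are 0.17603, 0.11236, 0.18352, 0.13109, 0.14981, 0.12734, 0.11985 (working shown to 5 dp, full precision carried).
D = 0.17603² + 0.11236² + 0.18352² + 0.13109² + 0.14981² + 0.12734² + 0.11985² = 0.03099 + 0.01262 + 0.03368 + 0.01718 + 0.02244 + 0.01622 + 0.01436 = 0.14750.
So 1 − D = 0.85250, i.e. 0.853 to 3 decimal places.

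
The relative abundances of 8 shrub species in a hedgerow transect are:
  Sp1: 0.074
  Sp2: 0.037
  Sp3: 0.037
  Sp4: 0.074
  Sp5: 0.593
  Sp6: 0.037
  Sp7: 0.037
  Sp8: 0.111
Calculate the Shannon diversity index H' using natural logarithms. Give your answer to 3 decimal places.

1.427

Each pᵢ ln pᵢ term (working shown to 5 dp, full precision carried): 0.074×(-2.60369)=-0.19267, 0.037×(-3.29684)=-0.12198, 0.037×(-3.29684)=-0.12198, 0.074×(-2.60369)=-0.19267, 0.593×(-0.52256)=-0.30988, 0.037×(-3.29684)=-0.12198, 0.037×(-3.29684)=-0.12198, 0.111×(-2.19823)=-0.24400.
Sum = -1.42716, so H' = 1.427.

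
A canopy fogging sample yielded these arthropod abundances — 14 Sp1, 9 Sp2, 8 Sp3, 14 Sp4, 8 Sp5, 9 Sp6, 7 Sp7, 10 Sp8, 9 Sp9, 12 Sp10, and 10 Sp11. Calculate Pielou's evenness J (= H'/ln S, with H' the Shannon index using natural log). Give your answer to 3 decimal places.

Total N = 14+9+8+14+8+9+7+10+9+12+10 = 110, so the proportions are 0.12727, 0.08182, 0.07273, 0.12727, 0.07273, 0.08182, 0.06364, 0.09091, 0.08182, 0.10909, 0.09091 (working shown to 5 dp, full precision carried).
H' = −Σ pᵢ ln pᵢ = −((-0.26236) + (-0.20481) + (-0.19062) + (-0.26236) + (-0.19062) + (-0.20481) + (-0.17529) + (-0.21799) + (-0.20481) + (-0.24170) + (-0.21799)) = 2.37337.
With S = 11 species, ln S = 2.39790, so J = 2.37337/2.39790 = 0.98977, i.e. 0.990 to 3 decimal places.

0.990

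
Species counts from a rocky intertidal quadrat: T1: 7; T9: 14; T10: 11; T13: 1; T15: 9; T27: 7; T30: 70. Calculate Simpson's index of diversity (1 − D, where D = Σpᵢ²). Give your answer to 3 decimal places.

Total N = 7+14+11+1+9+7+70 = 119, so the proportions are 0.05882, 0.11765, 0.09244, 0.0084, 0.07563, 0.05882, 0.58824 (working shown to 5 dp, full precision carried).
D = 0.05882² + 0.11765² + 0.09244² + 0.0084² + 0.07563² + 0.05882² + 0.58824² = 0.00346 + 0.01384 + 0.00854 + 0.00007 + 0.00572 + 0.00346 + 0.34602 = 0.38112.
So 1 − D = 0.61888, i.e. 0.619 to 3 decimal places.

0.619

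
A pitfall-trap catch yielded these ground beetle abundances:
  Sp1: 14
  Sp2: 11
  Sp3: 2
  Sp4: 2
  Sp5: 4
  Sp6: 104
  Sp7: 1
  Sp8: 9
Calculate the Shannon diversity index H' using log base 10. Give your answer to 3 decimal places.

Total N = 14+11+2+2+4+104+1+9 = 147, so the proportions are 0.09524, 0.07483, 0.01361, 0.01361, 0.02721, 0.70748, 0.0068, 0.06122 (working shown to 5 dp, full precision carried).
Each pᵢ log₁₀ pᵢ term: 0.09524×(-1.02119)=-0.09726, 0.07483×(-1.12592)=-0.08425, 0.01361×(-1.86629)=-0.02539, 0.01361×(-1.86629)=-0.02539, 0.02721×(-1.56526)=-0.04259, 0.70748×(-0.15028)=-0.10632, 0.0068×(-2.16732)=-0.01474, 0.06122×(-1.21307)=-0.07427.
Sum = -0.47022, so H' = 0.470.

0.470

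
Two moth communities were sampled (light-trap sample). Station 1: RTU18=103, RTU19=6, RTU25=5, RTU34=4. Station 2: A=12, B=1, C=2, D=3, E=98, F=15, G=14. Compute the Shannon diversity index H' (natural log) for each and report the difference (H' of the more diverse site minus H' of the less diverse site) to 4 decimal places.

0.5862

Station 1: N=118, proportions 0.872881, 0.050847, 0.042373, 0.033898, giving H' = 0.518820 (working shown to 6 dp, full precision carried).
Station 2: N=145, proportions 0.082759, 0.006897, 0.013793, 0.02069, 0.675862, 0.103448, 0.096552, giving H' = 1.105041.
Difference = |0.518820 − 1.105041| = 0.586221, i.e. 0.5862 to 4 decimal places.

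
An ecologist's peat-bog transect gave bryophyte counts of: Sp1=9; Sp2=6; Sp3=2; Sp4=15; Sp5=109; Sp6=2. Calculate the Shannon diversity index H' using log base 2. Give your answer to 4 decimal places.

Total N = 9+6+2+15+109+2 = 143, so the proportions are 0.062937, 0.041958, 0.013986, 0.104895, 0.762238, 0.013986 (working shown to 6 dp, full precision carried).
Each pᵢ log₂ pᵢ term: 0.062937×(-3.989946)=-0.251116, 0.041958×(-4.574909)=-0.191954, 0.013986×(-6.159871)=-0.086152, 0.104895×(-3.252981)=-0.341222, 0.762238×(-0.391687)=-0.298559, 0.013986×(-6.159871)=-0.086152.
Sum = -1.255154, so H' = 1.2552.

1.2552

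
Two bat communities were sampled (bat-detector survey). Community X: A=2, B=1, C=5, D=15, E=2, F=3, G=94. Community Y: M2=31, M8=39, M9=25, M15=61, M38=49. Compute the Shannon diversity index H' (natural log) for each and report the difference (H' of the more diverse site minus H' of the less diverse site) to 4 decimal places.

Community X: N=122, proportions 0.0163934, 0.0081967, 0.0409836, 0.1229508, 0.0163934, 0.0245902, 0.7704918, giving H' = 0.8547909 (working shown to 7 dp, full precision carried).
Community Y: N=205, proportions 0.1512195, 0.1902439, 0.1219512, 0.297561, 0.2390244, giving H' = 1.5607324.
Difference = |0.8547909 − 1.5607324| = 0.7059415, i.e. 0.7059 to 4 decimal places.

0.7059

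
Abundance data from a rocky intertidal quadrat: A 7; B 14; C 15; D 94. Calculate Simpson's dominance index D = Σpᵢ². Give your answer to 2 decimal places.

0.55

Total N = 7+14+15+94 = 130, so the proportions are 0.0538, 0.1077, 0.1154, 0.7231 (working shown to 4 dp, full precision carried).
D = 0.0538² + 0.1077² + 0.1154² + 0.7231² = 0.0029 + 0.0116 + 0.0133 + 0.5228 = 0.5507.
To 2 decimal places, D = 0.55.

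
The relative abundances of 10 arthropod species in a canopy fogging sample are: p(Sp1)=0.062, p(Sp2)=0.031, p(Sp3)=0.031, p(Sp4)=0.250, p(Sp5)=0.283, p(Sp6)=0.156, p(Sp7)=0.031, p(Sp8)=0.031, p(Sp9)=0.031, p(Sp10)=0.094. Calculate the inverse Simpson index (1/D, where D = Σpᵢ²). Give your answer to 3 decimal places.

D = 0.062² + 0.031² + 0.031² + 0.25² + 0.283² + 0.156² + 0.031² + 0.031² + 0.031² + 0.094² = 0.0038440 + 0.0009610 + 0.0009610 + 0.0625000 + 0.0800890 + 0.0243360 + 0.0009610 + 0.0009610 + 0.0009610 + 0.0088360 = 0.1844100 (working shown to 7 dp, full precision carried).
So 1/D = 5.42270, i.e. 5.423 to 3 decimal places.

5.423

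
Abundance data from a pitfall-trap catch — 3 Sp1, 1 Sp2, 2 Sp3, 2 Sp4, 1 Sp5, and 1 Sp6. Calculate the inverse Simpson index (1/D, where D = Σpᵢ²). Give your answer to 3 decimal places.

Total N = 3+1+2+2+1+1 = 10, so the proportions are 0.3, 0.1, 0.2, 0.2, 0.1, 0.1 (working shown to 7 dp, full precision carried).
D = 0.3² + 0.1² + 0.2² + 0.2² + 0.1² + 0.1² = 0.0900000 + 0.0100000 + 0.0400000 + 0.0400000 + 0.0100000 + 0.0100000 = 0.2000000.
So 1/D = 5.00000, i.e. 5.000 to 3 decimal places.

5.000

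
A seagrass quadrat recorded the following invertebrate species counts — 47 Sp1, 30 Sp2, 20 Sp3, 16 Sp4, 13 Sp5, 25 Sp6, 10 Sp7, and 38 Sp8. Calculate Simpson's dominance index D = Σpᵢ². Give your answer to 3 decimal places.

0.154

Total N = 47+30+20+16+13+25+10+38 = 199, so the proportions are 0.23618, 0.15075, 0.1005, 0.0804, 0.06533, 0.12563, 0.05025, 0.19095 (working shown to 5 dp, full precision carried).
D = 0.23618² + 0.15075² + 0.1005² + 0.0804² + 0.06533² + 0.12563² + 0.05025² + 0.19095² = 0.05578 + 0.02273 + 0.01010 + 0.00646 + 0.00427 + 0.01578 + 0.00253 + 0.03646 = 0.15411.
To 3 decimal places, D = 0.154.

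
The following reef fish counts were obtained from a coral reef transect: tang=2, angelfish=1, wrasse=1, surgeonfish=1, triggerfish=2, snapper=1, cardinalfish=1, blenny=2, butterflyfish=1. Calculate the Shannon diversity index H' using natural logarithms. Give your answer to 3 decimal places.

Total N = 2+1+1+1+2+1+1+2+1 = 12, so the proportions are 0.16667, 0.08333, 0.08333, 0.08333, 0.16667, 0.08333, 0.08333, 0.16667, 0.08333 (working shown to 5 dp, full precision carried).
Each pᵢ ln pᵢ term: 0.16667×(-1.79176)=-0.29863, 0.08333×(-2.48491)=-0.20708, 0.08333×(-2.48491)=-0.20708, 0.08333×(-2.48491)=-0.20708, 0.16667×(-1.79176)=-0.29863, 0.08333×(-2.48491)=-0.20708, 0.08333×(-2.48491)=-0.20708, 0.16667×(-1.79176)=-0.29863, 0.08333×(-2.48491)=-0.20708.
Sum = -2.13833, so H' = 2.138.

2.138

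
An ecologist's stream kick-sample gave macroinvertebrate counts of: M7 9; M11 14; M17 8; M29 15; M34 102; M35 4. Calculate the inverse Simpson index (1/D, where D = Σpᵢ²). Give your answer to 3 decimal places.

Total N = 9+14+8+15+102+4 = 152, so the proportions are 0.059211, 0.092105, 0.052632, 0.098684, 0.671053, 0.026316 (working shown to 6 dp, full precision carried).
D = 0.059211² + 0.092105² + 0.052632² + 0.098684² + 0.671053² + 0.026316² = 0.003506 + 0.008483 + 0.002770 + 0.009739 + 0.450312 + 0.000693 = 0.475502.
So 1/D = 2.10304, i.e. 2.103 to 3 decimal places.

2.103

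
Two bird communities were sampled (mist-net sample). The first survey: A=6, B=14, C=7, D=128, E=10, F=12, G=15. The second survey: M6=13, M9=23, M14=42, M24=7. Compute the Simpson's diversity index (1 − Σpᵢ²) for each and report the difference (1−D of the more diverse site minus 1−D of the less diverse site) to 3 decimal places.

The first survey: N=192, proportions 0.03125, 0.07292, 0.03646, 0.66667, 0.05208, 0.0625, 0.07812, giving 1−D = 0.53521 (working shown to 5 dp, full precision carried).
The second survey: N=85, proportions 0.15294, 0.27059, 0.49412, 0.08235, giving 1−D = 0.65246.
Difference = |0.53521 − 0.65246| = 0.11725, i.e. 0.117 to 3 decimal places.

0.117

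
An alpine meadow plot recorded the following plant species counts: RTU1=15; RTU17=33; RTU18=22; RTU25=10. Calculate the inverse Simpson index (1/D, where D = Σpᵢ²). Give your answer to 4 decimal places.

Total N = 15+33+22+10 = 80, so the proportions are 0.1875, 0.4125, 0.275, 0.125 (working shown to 8 dp, full precision carried).
D = 0.1875² + 0.4125² + 0.275² + 0.125² = 0.03515625 + 0.17015625 + 0.07562500 + 0.01562500 = 0.29656250.
So 1/D = 3.371970, i.e. 3.3720 to 4 decimal places.

3.3720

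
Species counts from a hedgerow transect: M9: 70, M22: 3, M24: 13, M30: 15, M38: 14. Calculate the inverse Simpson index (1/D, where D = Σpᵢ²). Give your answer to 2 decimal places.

2.40

Total N = 70+3+13+15+14 = 115, so the proportions are 0.608696, 0.026087, 0.113043, 0.130435, 0.121739 (working shown to 6 dp, full precision carried).
D = 0.608696² + 0.026087² + 0.113043² + 0.130435² + 0.121739² = 0.370510 + 0.000681 + 0.012779 + 0.017013 + 0.014820 = 0.415803.
So 1/D = 2.40498, i.e. 2.40 to 2 decimal places.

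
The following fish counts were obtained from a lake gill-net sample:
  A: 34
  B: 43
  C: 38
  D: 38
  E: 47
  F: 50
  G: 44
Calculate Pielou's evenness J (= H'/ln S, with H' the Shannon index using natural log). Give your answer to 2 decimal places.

1.00

Total N = 34+43+38+38+47+50+44 = 294, so the proportions are 0.1156, 0.1463, 0.1293, 0.1293, 0.1599, 0.1701, 0.1497 (working shown to 4 dp, full precision carried).
H' = −Σ pᵢ ln pᵢ = −((-0.2495) + (-0.2812) + (-0.2644) + (-0.2644) + (-0.2931) + (-0.3013) + (-0.2843)) = 1.9382.
With S = 7 species, ln S = 1.9459, so J = 1.9382/1.9459 = 0.9960, i.e. 1.00 to 2 decimal places.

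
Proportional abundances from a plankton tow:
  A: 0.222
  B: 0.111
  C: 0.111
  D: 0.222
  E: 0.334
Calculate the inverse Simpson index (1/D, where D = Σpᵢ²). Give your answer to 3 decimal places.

D = 0.222² + 0.111² + 0.111² + 0.222² + 0.334² = 0.0492840 + 0.0123210 + 0.0123210 + 0.0492840 + 0.1115560 = 0.2347660 (working shown to 7 dp, full precision carried).
So 1/D = 4.25956, i.e. 4.260 to 3 decimal places.

4.260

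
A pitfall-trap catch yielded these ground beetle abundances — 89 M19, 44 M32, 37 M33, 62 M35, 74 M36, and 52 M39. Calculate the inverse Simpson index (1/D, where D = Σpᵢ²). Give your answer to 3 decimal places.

Total N = 89+44+37+62+74+52 = 358, so the proportions are 0.2486034, 0.122905, 0.103352, 0.1731844, 0.2067039, 0.1452514 (working shown to 7 dp, full precision carried).
D = 0.2486034² + 0.122905² + 0.103352² + 0.1731844² + 0.2067039² + 0.1452514² = 0.0618036 + 0.0151056 + 0.0106816 + 0.0299928 + 0.0427265 + 0.0210980 = 0.1814082.
So 1/D = 5.51243, i.e. 5.512 to 3 decimal places.

5.512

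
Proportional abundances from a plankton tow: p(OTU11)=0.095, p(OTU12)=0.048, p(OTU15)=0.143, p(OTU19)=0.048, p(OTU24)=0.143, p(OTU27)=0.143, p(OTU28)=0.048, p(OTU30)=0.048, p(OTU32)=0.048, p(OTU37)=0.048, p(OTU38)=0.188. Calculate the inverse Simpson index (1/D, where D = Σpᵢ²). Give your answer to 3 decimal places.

D = 0.095² + 0.048² + 0.143² + 0.048² + 0.143² + 0.143² + 0.048² + 0.048² + 0.048² + 0.048² + 0.188² = 0.0090250 + 0.0023040 + 0.0204490 + 0.0023040 + 0.0204490 + 0.0204490 + 0.0023040 + 0.0023040 + 0.0023040 + 0.0023040 + 0.0353440 = 0.1195400 (working shown to 7 dp, full precision carried).
So 1/D = 8.36540, i.e. 8.365 to 3 decimal places.

8.365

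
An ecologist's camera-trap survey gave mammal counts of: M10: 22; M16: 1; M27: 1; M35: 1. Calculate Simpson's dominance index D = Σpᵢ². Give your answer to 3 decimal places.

Total N = 22+1+1+1 = 25, so the proportions are 0.88, 0.04, 0.04, 0.04 (working shown to 5 dp, full precision carried).
D = 0.88² + 0.04² + 0.04² + 0.04² = 0.77440 + 0.00160 + 0.00160 + 0.00160 = 0.77920.
To 3 decimal places, D = 0.779.

0.779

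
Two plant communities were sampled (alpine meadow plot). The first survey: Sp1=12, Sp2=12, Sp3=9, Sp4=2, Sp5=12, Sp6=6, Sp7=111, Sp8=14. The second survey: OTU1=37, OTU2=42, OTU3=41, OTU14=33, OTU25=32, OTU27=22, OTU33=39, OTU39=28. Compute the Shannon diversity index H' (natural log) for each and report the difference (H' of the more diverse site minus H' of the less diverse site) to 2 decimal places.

The first survey: N=178, proportions 0.0674, 0.0674, 0.0506, 0.0112, 0.0674, 0.0337, 0.6236, 0.0787, giving H' = 1.3555 (working shown to 4 dp, full precision carried).
The second survey: N=274, proportions 0.135, 0.1533, 0.1496, 0.1204, 0.1168, 0.0803, 0.1423, 0.1022, giving H' = 2.0609.
Difference = |1.3555 − 2.0609| = 0.7054, i.e. 0.71 to 2 decimal places.

0.71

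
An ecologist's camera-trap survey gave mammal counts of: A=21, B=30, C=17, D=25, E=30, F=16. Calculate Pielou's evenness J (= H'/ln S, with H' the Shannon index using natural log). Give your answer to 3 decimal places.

Total N = 21+30+17+25+30+16 = 139, so the proportions are 0.15108, 0.21583, 0.1223, 0.17986, 0.21583, 0.11511 (working shown to 5 dp, full precision carried).
H' = −Σ pᵢ ln pᵢ = −((-0.28553) + (-0.33092) + (-0.25699) + (-0.30856) + (-0.33092) + (-0.24885)) = 1.76178.
With S = 6 species, ln S = 1.79176, so J = 1.76178/1.79176 = 0.98327, i.e. 0.983 to 3 decimal places.

0.983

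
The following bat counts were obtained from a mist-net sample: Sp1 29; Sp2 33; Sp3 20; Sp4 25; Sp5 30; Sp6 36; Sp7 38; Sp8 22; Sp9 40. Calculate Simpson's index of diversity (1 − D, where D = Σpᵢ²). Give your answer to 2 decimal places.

Total N = 29+33+20+25+30+36+38+22+40 = 273, so the proportions are 0.1062, 0.1209, 0.0733, 0.0916, 0.1099, 0.1319, 0.1392, 0.0806, 0.1465 (working shown to 4 dp, full precision carried).
D = 0.1062² + 0.1209² + 0.0733² + 0.0916² + 0.1099² + 0.1319² + 0.1392² + 0.0806² + 0.1465² = 0.0113 + 0.0146 + 0.0054 + 0.0084 + 0.0121 + 0.0174 + 0.0194 + 0.0065 + 0.0215 = 0.1165.
So 1 − D = 0.8835, i.e. 0.88 to 2 decimal places.

0.88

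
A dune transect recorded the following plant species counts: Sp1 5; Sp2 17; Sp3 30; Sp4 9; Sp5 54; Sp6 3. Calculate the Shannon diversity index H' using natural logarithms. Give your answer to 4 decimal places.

1.4086

Total N = 5+17+30+9+54+3 = 118, so the proportions are 0.042373, 0.144068, 0.254237, 0.076271, 0.457627, 0.025424 (working shown to 6 dp, full precision carried).
Each pᵢ ln pᵢ term: 0.042373×(-3.161247)=-0.133951, 0.144068×(-1.937471)=-0.279127, 0.254237×(-1.369487)=-0.348175, 0.076271×(-2.573460)=-0.196281, 0.457627×(-0.781701)=-0.357727, 0.025424×(-3.672072)=-0.093358.
Sum = -1.408619, so H' = 1.4086.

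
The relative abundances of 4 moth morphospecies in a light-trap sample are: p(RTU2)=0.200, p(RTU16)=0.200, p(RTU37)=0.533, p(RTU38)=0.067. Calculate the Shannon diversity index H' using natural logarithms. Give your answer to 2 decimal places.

1.16

Each pᵢ ln pᵢ term (working shown to 4 dp, full precision carried): 0.2×(-1.6094)=-0.3219, 0.2×(-1.6094)=-0.3219, 0.533×(-0.6292)=-0.3354, 0.067×(-2.7031)=-0.1811.
Sum = -1.1603, so H' = 1.16.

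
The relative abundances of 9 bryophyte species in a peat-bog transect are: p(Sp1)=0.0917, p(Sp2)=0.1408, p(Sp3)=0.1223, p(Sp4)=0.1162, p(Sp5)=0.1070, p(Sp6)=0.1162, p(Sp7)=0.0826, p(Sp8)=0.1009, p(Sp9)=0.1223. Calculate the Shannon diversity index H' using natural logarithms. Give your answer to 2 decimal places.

Each pᵢ ln pᵢ term (working shown to 4 dp, full precision carried): 0.0917×(-2.3892)=-0.2191, 0.1408×(-1.9604)=-0.2760, 0.1223×(-2.1013)=-0.2570, 0.1162×(-2.1524)=-0.2501, 0.107×(-2.2349)=-0.2391, 0.1162×(-2.1524)=-0.2501, 0.0826×(-2.4937)=-0.2060, 0.1009×(-2.2936)=-0.2314, 0.1223×(-2.1013)=-0.2570.
Sum = -2.1859, so H' = 2.19.

2.19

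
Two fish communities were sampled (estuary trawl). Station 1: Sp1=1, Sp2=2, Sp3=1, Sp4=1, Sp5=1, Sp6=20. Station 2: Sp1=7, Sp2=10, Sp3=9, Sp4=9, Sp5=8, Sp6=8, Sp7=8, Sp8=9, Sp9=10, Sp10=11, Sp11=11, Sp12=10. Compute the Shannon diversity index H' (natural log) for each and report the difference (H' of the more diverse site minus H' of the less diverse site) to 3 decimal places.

Station 1: N=26, proportions 0.03846, 0.07692, 0.03846, 0.03846, 0.03846, 0.76923, giving H' = 0.90037 (working shown to 5 dp, full precision carried).
Station 2: N=110, proportions 0.06364, 0.09091, 0.08182, 0.08182, 0.07273, 0.07273, 0.07273, 0.08182, 0.09091, 0.1, 0.1, 0.09091, giving H' = 2.47608.
Difference = |0.90037 − 2.47608| = 1.57571, i.e. 1.576 to 3 decimal places.

1.576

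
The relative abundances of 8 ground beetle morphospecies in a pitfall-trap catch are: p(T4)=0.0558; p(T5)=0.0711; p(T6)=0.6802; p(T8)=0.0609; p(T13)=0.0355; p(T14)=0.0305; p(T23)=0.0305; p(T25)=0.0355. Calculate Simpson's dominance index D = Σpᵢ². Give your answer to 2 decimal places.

D = 0.0558² + 0.0711² + 0.6802² + 0.0609² + 0.0355² + 0.0305² + 0.0305² + 0.0355² = 0.0031 + 0.0051 + 0.4627 + 0.0037 + 0.0013 + 0.0009 + 0.0009 + 0.0013 = 0.4789 (working shown to 4 dp, full precision carried).
To 2 decimal places, D = 0.48.

0.48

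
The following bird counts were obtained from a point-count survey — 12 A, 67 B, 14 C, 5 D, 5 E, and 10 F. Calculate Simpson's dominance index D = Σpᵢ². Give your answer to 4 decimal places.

Total N = 12+67+14+5+5+10 = 113, so the proportions are 0.106195, 0.59292, 0.123894, 0.044248, 0.044248, 0.088496 (working shown to 6 dp, full precision carried).
D = 0.106195² + 0.59292² + 0.123894² + 0.044248² + 0.044248² + 0.088496² = 0.011277 + 0.351555 + 0.015350 + 0.001958 + 0.001958 + 0.007831 = 0.389929.
To 4 decimal places, D = 0.3899.

0.3899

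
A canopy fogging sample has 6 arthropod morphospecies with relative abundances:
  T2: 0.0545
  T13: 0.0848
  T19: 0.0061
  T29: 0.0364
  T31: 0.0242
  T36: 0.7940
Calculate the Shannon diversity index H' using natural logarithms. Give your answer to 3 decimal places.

Each pᵢ ln pᵢ term (working shown to 5 dp, full precision carried): 0.0545×(-2.90955)=-0.15857, 0.0848×(-2.46746)=-0.20924, 0.0061×(-5.09947)=-0.03111, 0.0364×(-3.31319)=-0.12060, 0.0242×(-3.72140)=-0.09006, 0.794×(-0.23067)=-0.18315.
Sum = -0.79273, so H' = 0.793.

0.793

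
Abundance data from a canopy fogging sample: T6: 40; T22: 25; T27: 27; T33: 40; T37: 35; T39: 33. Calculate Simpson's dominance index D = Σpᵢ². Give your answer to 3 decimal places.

0.172

Total N = 40+25+27+40+35+33 = 200, so the proportions are 0.2, 0.125, 0.135, 0.2, 0.175, 0.165 (working shown to 5 dp, full precision carried).
D = 0.2² + 0.125² + 0.135² + 0.2² + 0.175² + 0.165² = 0.04000 + 0.01562 + 0.01823 + 0.04000 + 0.03062 + 0.02723 = 0.17170.
To 3 decimal places, D = 0.172.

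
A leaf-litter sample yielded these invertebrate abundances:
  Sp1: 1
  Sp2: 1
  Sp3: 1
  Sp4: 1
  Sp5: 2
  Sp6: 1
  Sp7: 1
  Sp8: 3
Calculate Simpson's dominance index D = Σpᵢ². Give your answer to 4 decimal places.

0.1570

Total N = 1+1+1+1+2+1+1+3 = 11, so the proportions are 0.090909, 0.090909, 0.090909, 0.090909, 0.181818, 0.090909, 0.090909, 0.272727 (working shown to 6 dp, full precision carried).
D = 0.090909² + 0.090909² + 0.090909² + 0.090909² + 0.181818² + 0.090909² + 0.090909² + 0.272727² = 0.008264 + 0.008264 + 0.008264 + 0.008264 + 0.033058 + 0.008264 + 0.008264 + 0.074380 = 0.157025.
To 4 decimal places, D = 0.1570.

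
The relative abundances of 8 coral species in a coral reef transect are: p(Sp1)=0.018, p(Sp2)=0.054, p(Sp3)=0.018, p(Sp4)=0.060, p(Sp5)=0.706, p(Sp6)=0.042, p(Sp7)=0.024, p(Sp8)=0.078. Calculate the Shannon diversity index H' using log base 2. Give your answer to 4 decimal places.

1.6425

Each pᵢ log₂ pᵢ term (working shown to 6 dp, full precision carried): 0.018×(-5.795859)=-0.104325, 0.054×(-4.210897)=-0.227388, 0.018×(-5.795859)=-0.104325, 0.06×(-4.058894)=-0.243534, 0.706×(-0.502260)=-0.354595, 0.042×(-4.573467)=-0.192086, 0.024×(-5.380822)=-0.129140, 0.078×(-3.680382)=-0.287070.
Sum = -1.642464, so H' = 1.6425.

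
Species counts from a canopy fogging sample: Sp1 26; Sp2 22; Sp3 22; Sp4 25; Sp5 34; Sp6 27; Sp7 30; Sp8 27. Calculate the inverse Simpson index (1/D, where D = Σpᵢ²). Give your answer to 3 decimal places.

Total N = 26+22+22+25+34+27+30+27 = 213, so the proportions are 0.1220657, 0.1032864, 0.1032864, 0.1173709, 0.1596244, 0.1267606, 0.1408451, 0.1267606 (working shown to 7 dp, full precision carried).
D = 0.1220657² + 0.1032864² + 0.1032864² + 0.1173709² + 0.1596244² + 0.1267606² + 0.1408451² + 0.1267606² = 0.0149000 + 0.0106681 + 0.0106681 + 0.0137759 + 0.0254800 + 0.0160682 + 0.0198373 + 0.0160682 = 0.1274659.
So 1/D = 7.84524, i.e. 7.845 to 3 decimal places.

7.845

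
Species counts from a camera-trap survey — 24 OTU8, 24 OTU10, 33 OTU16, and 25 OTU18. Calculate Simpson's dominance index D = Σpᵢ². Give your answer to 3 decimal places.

Total N = 24+24+33+25 = 106, so the proportions are 0.22642, 0.22642, 0.31132, 0.23585 (working shown to 5 dp, full precision carried).
D = 0.22642² + 0.22642² + 0.31132² + 0.23585² = 0.05126 + 0.05126 + 0.09692 + 0.05562 = 0.25507.
To 3 decimal places, D = 0.255.

0.255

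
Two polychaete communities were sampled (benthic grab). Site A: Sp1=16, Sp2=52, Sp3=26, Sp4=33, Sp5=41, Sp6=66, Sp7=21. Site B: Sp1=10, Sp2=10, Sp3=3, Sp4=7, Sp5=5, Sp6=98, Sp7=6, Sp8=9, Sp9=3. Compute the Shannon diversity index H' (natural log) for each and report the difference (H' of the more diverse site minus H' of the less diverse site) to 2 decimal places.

Site A: N=255, proportions 0.0627, 0.2039, 0.102, 0.1294, 0.1608, 0.2588, 0.0824, giving H' = 1.8447 (working shown to 4 dp, full precision carried).
Site B: N=151, proportions 0.0662, 0.0662, 0.0199, 0.0464, 0.0331, 0.649, 0.0397, 0.0596, 0.0199, giving H' = 1.3473.
Difference = |1.8447 − 1.3473| = 0.4974, i.e. 0.50 to 2 decimal places.

0.50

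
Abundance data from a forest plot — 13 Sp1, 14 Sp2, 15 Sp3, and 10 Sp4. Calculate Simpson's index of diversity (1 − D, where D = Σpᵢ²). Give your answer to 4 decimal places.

0.7448

Total N = 13+14+15+10 = 52, so the proportions are 0.25, 0.269231, 0.288462, 0.192308 (working shown to 6 dp, full precision carried).
D = 0.25² + 0.269231² + 0.288462² + 0.192308² = 0.062500 + 0.072485 + 0.083210 + 0.036982 = 0.255178.
So 1 − D = 0.744822, i.e. 0.7448 to 4 decimal places.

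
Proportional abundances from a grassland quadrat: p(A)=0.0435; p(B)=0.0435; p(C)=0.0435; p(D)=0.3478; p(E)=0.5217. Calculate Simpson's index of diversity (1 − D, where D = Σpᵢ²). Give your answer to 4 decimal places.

D = 0.0435² + 0.0435² + 0.0435² + 0.3478² + 0.5217² = 0.001892 + 0.001892 + 0.001892 + 0.120965 + 0.272171 = 0.398812 (working shown to 6 dp, full precision carried).
So 1 − D = 0.601188, i.e. 0.6012 to 4 decimal places.

0.6012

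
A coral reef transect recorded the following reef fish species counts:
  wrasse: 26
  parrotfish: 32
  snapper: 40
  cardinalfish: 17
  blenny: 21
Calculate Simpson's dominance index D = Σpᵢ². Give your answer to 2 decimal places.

Total N = 26+32+40+17+21 = 136, so the proportions are 0.1912, 0.2353, 0.2941, 0.125, 0.1544 (working shown to 4 dp, full precision carried).
D = 0.1912² + 0.2353² + 0.2941² + 0.125² + 0.1544² = 0.0365 + 0.0554 + 0.0865 + 0.0156 + 0.0238 = 0.2179.
To 2 decimal places, D = 0.22.

0.22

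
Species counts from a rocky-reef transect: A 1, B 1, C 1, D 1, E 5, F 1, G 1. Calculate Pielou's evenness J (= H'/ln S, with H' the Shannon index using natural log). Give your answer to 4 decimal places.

Total N = 1+1+1+1+5+1+1 = 11, so the proportions are 0.090909, 0.090909, 0.090909, 0.090909, 0.454545, 0.090909, 0.090909 (working shown to 6 dp, full precision carried).
H' = −Σ pᵢ ln pᵢ = −((-0.217990) + (-0.217990) + (-0.217990) + (-0.217990) + (-0.358390) + (-0.217990) + (-0.217990)) = 1.666333.
With S = 7 species, ln S = 1.945910, so J = 1.666333/1.945910 = 0.856326, i.e. 0.8563 to 4 decimal places.

0.8563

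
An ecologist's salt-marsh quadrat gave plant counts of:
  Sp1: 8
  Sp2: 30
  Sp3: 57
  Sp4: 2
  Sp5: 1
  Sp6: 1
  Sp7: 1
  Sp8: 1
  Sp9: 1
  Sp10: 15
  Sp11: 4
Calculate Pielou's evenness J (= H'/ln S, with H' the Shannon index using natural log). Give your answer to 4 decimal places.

Total N = 8+30+57+2+1+1+1+1+1+15+4 = 121, so the proportions are 0.066116, 0.247934, 0.471074, 0.016529, 0.008264, 0.008264, 0.008264, 0.008264, 0.008264, 0.123967, 0.033058 (working shown to 6 dp, full precision carried).
H' = −Σ pᵢ ln pᵢ = −((-0.179593) + (-0.345767) + (-0.354596) + (-0.067812) + (-0.039635) + (-0.039635) + (-0.039635) + (-0.039635) + (-0.039635) + (-0.258811) + (-0.112711)) = 1.517463.
With S = 11 species, ln S = 2.397895, so J = 1.517463/2.397895 = 0.632831, i.e. 0.6328 to 4 decimal places.

0.6328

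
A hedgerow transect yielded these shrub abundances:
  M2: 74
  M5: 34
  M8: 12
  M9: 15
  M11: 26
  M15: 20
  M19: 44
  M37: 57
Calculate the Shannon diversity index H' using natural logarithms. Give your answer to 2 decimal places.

Total N = 74+34+12+15+26+20+44+57 = 282, so the proportions are 0.2624, 0.1206, 0.0426, 0.0532, 0.0922, 0.0709, 0.156, 0.2021 (working shown to 4 dp, full precision carried).
Each pᵢ ln pᵢ term: 0.2624×(-1.3378)=-0.3511, 0.1206×(-2.1155)=-0.2551, 0.0426×(-3.1570)=-0.1343, 0.0532×(-2.9339)=-0.1561, 0.0922×(-2.3838)=-0.2198, 0.0709×(-2.6462)=-0.1877, 0.156×(-1.8577)=-0.2899, 0.2021×(-1.5989)=-0.3232.
Sum = -1.9170, so H' = 1.92.

1.92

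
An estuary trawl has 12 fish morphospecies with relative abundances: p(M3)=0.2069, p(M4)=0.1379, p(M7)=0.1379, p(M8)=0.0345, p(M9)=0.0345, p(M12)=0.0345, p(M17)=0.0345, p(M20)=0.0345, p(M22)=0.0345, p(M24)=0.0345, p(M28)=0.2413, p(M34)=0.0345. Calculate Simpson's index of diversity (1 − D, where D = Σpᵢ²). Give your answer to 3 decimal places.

D = 0.2069² + 0.1379² + 0.1379² + 0.0345² + 0.0345² + 0.0345² + 0.0345² + 0.0345² + 0.0345² + 0.0345² + 0.2413² + 0.0345² = 0.04281 + 0.01902 + 0.01902 + 0.00119 + 0.00119 + 0.00119 + 0.00119 + 0.00119 + 0.00119 + 0.00119 + 0.05823 + 0.00119 = 0.14859 (working shown to 5 dp, full precision carried).
So 1 − D = 0.85141, i.e. 0.851 to 3 decimal places.

0.851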